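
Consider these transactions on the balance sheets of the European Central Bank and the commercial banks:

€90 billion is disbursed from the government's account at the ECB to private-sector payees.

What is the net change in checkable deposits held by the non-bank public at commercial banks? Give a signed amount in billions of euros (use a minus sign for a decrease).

+€90 billion

Government spending €90 billion: non-bank counterparties' bank balances rise → +€90B.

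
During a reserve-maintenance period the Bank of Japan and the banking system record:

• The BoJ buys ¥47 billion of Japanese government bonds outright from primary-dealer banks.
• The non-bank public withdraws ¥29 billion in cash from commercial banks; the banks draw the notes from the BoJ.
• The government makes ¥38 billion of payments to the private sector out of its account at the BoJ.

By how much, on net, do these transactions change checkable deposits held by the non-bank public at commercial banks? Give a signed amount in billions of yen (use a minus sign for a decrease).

OMO purchase (from banks) ¥47 billion: the counterparty is a bank, so public deposits are unchanged → 0.
Currency withdrawal ¥29 billion: non-bank counterparties' bank balances fall → −¥29B.
Government spending ¥38 billion: non-bank counterparties' bank balances rise → +¥38B.
Net: 0 − 29 + 38 = +¥9 billion.

+¥9 billion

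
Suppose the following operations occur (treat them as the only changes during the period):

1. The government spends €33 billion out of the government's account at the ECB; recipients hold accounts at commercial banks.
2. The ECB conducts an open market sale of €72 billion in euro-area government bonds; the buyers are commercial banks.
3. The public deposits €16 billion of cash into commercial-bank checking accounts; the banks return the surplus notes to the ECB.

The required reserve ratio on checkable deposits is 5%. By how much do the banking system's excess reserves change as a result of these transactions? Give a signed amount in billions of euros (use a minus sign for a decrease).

-€25.45 billion

Government spending €33 billion: reserves +€33B, deposits +€33B.
OMO sale (to banks) €72 billion: reserves −€72B, deposits 0.
Currency deposit €16 billion: reserves +€16B, deposits +€16B.
Totals: Δreserves = −€23B, Δdeposits = +€49B.
Δrequired reserves = 5% × +€49B = +€2.45B.
Δexcess reserves = Δreserves − Δrequired = −€23B − (+€2.45B) = -€25.45 billion.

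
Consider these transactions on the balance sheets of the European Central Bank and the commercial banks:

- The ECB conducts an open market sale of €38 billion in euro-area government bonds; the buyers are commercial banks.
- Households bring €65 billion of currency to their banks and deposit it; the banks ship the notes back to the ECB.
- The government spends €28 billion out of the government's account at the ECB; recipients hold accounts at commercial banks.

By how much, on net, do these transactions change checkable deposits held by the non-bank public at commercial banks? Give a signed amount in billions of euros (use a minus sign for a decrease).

ECB balance sheet:
  Assets:      Securities −€38B
  Liabilities: Bank reserves +€55B, Currency in circulation −€65B, Government deposits −€28B
Commercial banking system:
  Assets:      Reserves at CB +€55B, Securities +€38B
  Liabilities: Checkable deposits +€93B
So the change in checkable deposits held by the non-bank public at commercial banks is +€93 billion.

+€93 billion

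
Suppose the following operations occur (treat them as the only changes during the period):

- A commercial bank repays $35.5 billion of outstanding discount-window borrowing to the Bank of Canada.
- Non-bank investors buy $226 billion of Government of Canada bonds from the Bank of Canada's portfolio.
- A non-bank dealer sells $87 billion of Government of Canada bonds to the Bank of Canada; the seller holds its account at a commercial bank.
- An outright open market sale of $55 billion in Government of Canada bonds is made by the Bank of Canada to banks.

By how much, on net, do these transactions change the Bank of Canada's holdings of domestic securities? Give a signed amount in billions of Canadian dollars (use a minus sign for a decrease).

-$194 billion

Bank of Canada balance sheet:
  Assets:      Securities −$194B, Loans to banks −$35.5B
  Liabilities: Bank reserves −$229.5B
Commercial banking system:
  Assets:      Reserves at CB −$229.5B, Securities +$55B
  Liabilities: Checkable deposits −$139B, Borrowings from CB −$35.5B
So the change in the Bank of Canada's holdings of domestic securities is -$194 billion.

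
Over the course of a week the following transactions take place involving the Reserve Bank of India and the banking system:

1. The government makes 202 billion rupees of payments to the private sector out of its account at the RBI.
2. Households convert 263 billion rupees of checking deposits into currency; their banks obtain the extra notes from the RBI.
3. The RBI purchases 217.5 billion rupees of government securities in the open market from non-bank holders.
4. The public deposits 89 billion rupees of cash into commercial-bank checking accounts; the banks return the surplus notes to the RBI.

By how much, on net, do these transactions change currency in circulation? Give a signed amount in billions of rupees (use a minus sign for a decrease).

Government spending 202 billion rupees: no currency enters or leaves circulation → 0.
Currency withdrawal 263 billion rupees: notes leave the central bank → +263B.
Asset purchase (from non-banks) 217.5 billion rupees: no currency enters or leaves circulation → 0.
Currency deposit 89 billion rupees: notes return to the central bank → −89B.
Net: 0 + 263 + 0 − 89 = +174 billion.

+174 billion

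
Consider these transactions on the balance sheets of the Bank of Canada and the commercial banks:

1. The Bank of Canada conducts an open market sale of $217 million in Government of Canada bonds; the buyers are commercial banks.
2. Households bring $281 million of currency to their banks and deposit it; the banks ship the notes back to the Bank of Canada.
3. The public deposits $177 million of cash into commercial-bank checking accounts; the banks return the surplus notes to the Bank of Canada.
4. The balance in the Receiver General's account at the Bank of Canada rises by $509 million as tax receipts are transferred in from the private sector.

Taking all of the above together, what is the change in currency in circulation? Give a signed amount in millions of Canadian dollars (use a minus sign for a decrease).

-$458 million

Bank of Canada balance sheet:
  Assets:      Securities −$217M
  Liabilities: Bank reserves −$268M, Currency in circulation −$458M, Government deposits +$509M
So the change in currency in circulation is -$458 million.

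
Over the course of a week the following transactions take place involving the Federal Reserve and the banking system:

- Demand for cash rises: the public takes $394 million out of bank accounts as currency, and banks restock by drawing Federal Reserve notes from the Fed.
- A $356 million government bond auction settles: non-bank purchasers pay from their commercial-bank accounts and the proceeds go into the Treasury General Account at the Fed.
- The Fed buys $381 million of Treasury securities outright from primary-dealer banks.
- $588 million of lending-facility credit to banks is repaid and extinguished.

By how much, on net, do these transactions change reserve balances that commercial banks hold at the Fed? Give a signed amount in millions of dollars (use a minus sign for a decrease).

-$957 million

Fed balance sheet:
  Assets:      Securities +$381M, Loans to banks −$588M
  Liabilities: Bank reserves −$957M, Currency in circulation +$394M, Government deposits +$356M
So the change in reserve balances that commercial banks hold at the Fed is -$957 million.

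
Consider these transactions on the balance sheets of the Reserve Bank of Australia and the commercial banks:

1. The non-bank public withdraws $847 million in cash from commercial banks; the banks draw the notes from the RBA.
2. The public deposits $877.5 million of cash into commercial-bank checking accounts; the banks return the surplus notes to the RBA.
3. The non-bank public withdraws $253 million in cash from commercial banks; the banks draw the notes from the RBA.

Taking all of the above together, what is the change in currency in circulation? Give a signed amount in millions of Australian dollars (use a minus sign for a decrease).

Currency withdrawal $847 million: notes leave the central bank → +$847M.
Currency deposit $877.5 million: notes return to the central bank → −$877.5M.
Currency withdrawal $253 million: notes leave the central bank → +$253M.
Net: 847 − 877.5 + 253 = +$222.5 million.

+$222.5 million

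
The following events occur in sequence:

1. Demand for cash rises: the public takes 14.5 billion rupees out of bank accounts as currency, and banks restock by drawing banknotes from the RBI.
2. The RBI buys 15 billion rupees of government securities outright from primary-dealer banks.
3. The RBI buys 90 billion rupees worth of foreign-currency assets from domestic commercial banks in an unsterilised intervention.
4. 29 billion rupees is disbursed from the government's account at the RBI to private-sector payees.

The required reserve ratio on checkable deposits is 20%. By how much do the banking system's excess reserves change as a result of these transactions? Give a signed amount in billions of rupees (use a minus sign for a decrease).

Currency withdrawal 14.5 billion rupees: reserves −14.5B, deposits −14.5B.
OMO purchase (from banks) 15 billion rupees: reserves +15B, deposits 0.
FX purchase 90 billion rupees: reserves +90B, deposits 0.
Government spending 29 billion rupees: reserves +29B, deposits +29B.
Totals: Δreserves = +119.5B, Δdeposits = +14.5B.
Δrequired reserves = 20% × +14.5B = +2.9B.
Δexcess reserves = Δreserves − Δrequired = +119.5B − (+2.9B) = +116.6 billion.

+116.6 billion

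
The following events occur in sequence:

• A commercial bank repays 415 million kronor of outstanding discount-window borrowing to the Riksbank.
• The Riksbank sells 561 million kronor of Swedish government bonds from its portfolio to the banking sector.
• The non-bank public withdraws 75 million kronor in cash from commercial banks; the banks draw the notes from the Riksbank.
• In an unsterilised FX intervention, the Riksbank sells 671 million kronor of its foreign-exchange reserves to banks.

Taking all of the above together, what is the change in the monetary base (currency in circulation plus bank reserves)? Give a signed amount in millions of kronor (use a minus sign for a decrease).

-1647 million

Riksbank balance sheet:
  Assets:      Securities −561M, Loans to banks −415M, Foreign assets −671M
  Liabilities: Bank reserves −1722M, Currency in circulation +75M
Commercial banking system:
  Assets:      Reserves at CB −1722M, Securities +561M, Foreign assets +671M
  Liabilities: Checkable deposits −75M, Borrowings from CB −415M
Monetary base = currency + reserves: +75M + (−1722M) = -1647 million.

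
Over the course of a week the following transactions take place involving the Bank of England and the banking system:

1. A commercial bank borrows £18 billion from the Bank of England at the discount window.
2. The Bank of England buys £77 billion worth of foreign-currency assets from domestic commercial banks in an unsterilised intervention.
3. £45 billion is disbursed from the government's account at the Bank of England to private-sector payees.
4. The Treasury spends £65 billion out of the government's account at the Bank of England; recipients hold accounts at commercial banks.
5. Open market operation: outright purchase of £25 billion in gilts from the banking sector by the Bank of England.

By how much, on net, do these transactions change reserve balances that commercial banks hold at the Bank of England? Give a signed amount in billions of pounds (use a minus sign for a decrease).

+£230 billion

Discount-window loan £18 billion: the loan is credited to the bank's reserve account → +£18B.
FX purchase £77 billion: the Bank of England pays by crediting reserve accounts → +£77B.
Government spending £45 billion: government payments flow into bank reserve accounts → +£45B.
Government spending £65 billion: government payments flow into bank reserve accounts → +£65B.
OMO purchase (from banks) £25 billion: the Bank of England pays by crediting reserve accounts → +£25B.
Net: 18 + 77 + 45 + 65 + 25 = +£230 billion.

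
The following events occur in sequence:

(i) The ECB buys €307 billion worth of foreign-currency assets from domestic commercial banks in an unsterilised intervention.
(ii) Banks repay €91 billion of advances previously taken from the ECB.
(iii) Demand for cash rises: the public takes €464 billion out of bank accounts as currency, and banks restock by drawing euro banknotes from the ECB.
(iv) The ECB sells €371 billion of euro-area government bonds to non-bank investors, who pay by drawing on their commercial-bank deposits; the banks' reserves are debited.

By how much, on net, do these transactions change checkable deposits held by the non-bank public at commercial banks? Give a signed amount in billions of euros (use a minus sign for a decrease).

FX purchase €307 billion: the counterparty is a bank, so public deposits are unchanged → 0.
Discount-window repayment €91 billion: the counterparty is a bank, so public deposits are unchanged → 0.
Currency withdrawal €464 billion: non-bank counterparties' bank balances fall → −€464B.
Asset sale (to non-banks) €371 billion: non-bank counterparties' bank balances fall → −€371B.
Net: 0 + 0 − 464 − 371 = -€835 billion.

-€835 billion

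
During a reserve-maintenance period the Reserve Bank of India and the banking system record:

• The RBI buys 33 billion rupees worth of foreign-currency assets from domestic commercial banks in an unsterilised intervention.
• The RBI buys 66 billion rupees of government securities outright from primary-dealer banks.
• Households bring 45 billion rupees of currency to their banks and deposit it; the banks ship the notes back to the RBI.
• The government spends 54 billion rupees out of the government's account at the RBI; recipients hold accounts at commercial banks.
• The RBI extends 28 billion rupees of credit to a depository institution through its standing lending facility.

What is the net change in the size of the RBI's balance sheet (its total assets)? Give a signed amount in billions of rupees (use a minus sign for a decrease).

+127 billion

RBI balance sheet:
  Assets:      Securities +66B, Loans to banks +28B, Foreign assets +33B
  Liabilities: Bank reserves +226B, Currency in circulation −45B, Government deposits −54B
Change in total RBI assets = +127 billion.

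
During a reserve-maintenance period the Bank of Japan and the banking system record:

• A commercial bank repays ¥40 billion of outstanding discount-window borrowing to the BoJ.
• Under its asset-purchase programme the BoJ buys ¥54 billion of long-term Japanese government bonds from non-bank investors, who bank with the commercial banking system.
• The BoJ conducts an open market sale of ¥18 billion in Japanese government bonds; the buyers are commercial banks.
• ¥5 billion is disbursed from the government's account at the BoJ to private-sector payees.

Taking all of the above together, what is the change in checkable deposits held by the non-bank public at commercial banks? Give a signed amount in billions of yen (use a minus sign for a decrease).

+¥59 billion

BoJ balance sheet:
  Assets:      Securities +¥36B, Loans to banks −¥40B
  Liabilities: Bank reserves +¥1B, Government deposits −¥5B
Commercial banking system:
  Assets:      Reserves at CB +¥1B, Securities +¥18B
  Liabilities: Checkable deposits +¥59B, Borrowings from CB −¥40B
So the change in checkable deposits held by the non-bank public at commercial banks is +¥59 billion.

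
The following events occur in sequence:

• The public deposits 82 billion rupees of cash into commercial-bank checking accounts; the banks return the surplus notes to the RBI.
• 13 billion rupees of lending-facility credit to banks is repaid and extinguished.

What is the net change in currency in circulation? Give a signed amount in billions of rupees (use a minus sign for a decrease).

Currency deposit 82 billion rupees: notes return to the central bank → −82B.
Discount-window repayment 13 billion rupees: no currency enters or leaves circulation → 0.
Net: −82 + 0 = -82 billion.

-82 billion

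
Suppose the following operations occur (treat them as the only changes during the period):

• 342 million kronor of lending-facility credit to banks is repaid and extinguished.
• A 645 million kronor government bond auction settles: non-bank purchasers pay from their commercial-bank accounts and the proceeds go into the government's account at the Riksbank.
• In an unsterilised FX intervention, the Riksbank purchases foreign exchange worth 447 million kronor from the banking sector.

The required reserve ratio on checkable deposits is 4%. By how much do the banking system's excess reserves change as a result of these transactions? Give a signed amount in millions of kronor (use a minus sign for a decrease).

-514.2 million

Discount-window repayment 342 million kronor: reserves −342M, deposits 0.
Government account inflow 645 million kronor: reserves −645M, deposits −645M.
FX purchase 447 million kronor: reserves +447M, deposits 0.
Totals: Δreserves = −540M, Δdeposits = −645M.
Δrequired reserves = 4% × −645M = −25.8M.
Δexcess reserves = Δreserves − Δrequired = −540M − (−25.8M) = -514.2 million.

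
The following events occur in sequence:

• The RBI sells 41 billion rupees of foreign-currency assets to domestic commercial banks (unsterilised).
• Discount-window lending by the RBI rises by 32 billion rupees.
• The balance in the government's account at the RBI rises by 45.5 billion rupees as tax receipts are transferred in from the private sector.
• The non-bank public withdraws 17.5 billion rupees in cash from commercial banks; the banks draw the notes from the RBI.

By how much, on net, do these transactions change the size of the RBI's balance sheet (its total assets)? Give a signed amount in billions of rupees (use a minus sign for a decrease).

FX sale 41 billion rupees: an RBI asset is shed → −41B.
Discount-window loan 32 billion rupees: an RBI asset is acquired → +32B.
Government account inflow 45.5 billion rupees: only the composition of liabilities changes → 0.
Currency withdrawal 17.5 billion rupees: only the composition of liabilities changes → 0.
Net: −41 + 32 + 0 + 0 = -9 billion.

-9 billion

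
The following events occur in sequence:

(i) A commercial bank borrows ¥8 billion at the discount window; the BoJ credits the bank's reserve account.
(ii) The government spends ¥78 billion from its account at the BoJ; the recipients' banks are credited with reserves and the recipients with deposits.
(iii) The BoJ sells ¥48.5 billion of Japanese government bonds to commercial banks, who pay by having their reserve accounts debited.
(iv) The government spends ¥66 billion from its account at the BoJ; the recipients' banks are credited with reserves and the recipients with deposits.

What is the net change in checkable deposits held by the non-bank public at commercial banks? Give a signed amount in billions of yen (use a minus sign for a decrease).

+¥144 billion

BoJ balance sheet:
  Assets:      Securities −¥48.5B, Loans to banks +¥8B
  Liabilities: Bank reserves +¥103.5B, Government deposits −¥144B
Commercial banking system:
  Assets:      Reserves at CB +¥103.5B, Securities +¥48.5B
  Liabilities: Checkable deposits +¥144B, Borrowings from CB +¥8B
So the change in checkable deposits held by the non-bank public at commercial banks is +¥144 billion.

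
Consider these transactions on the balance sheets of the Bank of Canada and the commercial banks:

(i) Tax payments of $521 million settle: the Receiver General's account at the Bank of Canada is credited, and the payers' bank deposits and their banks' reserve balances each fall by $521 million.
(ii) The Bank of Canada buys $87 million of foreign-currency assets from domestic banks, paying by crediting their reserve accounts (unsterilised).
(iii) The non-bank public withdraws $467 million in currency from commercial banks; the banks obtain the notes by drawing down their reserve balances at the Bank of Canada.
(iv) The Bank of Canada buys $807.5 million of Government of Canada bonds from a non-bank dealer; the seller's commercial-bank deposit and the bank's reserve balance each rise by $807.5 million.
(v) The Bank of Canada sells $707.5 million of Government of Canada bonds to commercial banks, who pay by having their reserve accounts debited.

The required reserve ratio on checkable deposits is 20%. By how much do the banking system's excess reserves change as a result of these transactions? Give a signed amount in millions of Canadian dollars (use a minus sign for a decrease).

Government account inflow $521 million: reserves −$521M, deposits −$521M.
FX purchase $87 million: reserves +$87M, deposits 0.
Currency withdrawal $467 million: reserves −$467M, deposits −$467M.
Asset purchase (from non-banks) $807.5 million: reserves +$807.5M, deposits +$807.5M.
OMO sale (to banks) $707.5 million: reserves −$707.5M, deposits 0.
Totals: Δreserves = −$801M, Δdeposits = −$180.5M.
Δrequired reserves = 20% × −$180.5M = −$36.1M.
Δexcess reserves = Δreserves − Δrequired = −$801M − (−$36.1M) = -$764.9 million.

-$764.9 million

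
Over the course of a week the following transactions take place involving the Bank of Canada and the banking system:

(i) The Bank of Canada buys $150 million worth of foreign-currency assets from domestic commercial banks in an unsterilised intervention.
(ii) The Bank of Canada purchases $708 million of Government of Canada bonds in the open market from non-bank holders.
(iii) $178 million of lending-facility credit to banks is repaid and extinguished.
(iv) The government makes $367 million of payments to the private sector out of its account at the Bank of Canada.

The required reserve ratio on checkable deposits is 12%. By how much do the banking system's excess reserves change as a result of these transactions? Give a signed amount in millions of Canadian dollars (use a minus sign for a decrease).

FX purchase $150 million: reserves +$150M, deposits 0.
Asset purchase (from non-banks) $708 million: reserves +$708M, deposits +$708M.
Discount-window repayment $178 million: reserves −$178M, deposits 0.
Government spending $367 million: reserves +$367M, deposits +$367M.
Totals: Δreserves = +$1047M, Δdeposits = +$1075M.
Δrequired reserves = 12% × +$1075M = +$129M.
Δexcess reserves = Δreserves − Δrequired = +$1047M − (+$129M) = +$918 million.

+$918 million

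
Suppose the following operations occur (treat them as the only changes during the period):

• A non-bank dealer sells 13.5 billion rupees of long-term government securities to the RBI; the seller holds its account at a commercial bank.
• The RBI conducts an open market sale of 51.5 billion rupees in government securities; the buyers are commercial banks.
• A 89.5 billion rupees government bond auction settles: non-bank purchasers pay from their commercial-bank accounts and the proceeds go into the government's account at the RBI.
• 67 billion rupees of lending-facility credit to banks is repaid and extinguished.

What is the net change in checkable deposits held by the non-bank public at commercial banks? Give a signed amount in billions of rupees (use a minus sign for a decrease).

Asset purchase (from non-banks) 13.5 billion rupees: non-bank counterparties' bank balances rise → +13.5B.
OMO sale (to banks) 51.5 billion rupees: the counterparty is a bank, so public deposits are unchanged → 0.
Government account inflow 89.5 billion rupees: non-bank counterparties' bank balances fall → −89.5B.
Discount-window repayment 67 billion rupees: the counterparty is a bank, so public deposits are unchanged → 0.
Net: 13.5 + 0 − 89.5 + 0 = -76 billion.

-76 billion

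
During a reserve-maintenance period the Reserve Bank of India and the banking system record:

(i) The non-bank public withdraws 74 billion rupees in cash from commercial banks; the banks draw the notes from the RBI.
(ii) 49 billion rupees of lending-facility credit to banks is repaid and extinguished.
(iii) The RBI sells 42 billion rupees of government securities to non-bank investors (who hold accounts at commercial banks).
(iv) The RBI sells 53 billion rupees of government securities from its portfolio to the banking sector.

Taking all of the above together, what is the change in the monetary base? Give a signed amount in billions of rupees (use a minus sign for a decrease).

-144 billion

RBI balance sheet:
  Assets:      Securities −95B, Loans to banks −49B
  Liabilities: Bank reserves −218B, Currency in circulation +74B
Monetary base = currency + reserves: +74B + (−218B) = -144 billion.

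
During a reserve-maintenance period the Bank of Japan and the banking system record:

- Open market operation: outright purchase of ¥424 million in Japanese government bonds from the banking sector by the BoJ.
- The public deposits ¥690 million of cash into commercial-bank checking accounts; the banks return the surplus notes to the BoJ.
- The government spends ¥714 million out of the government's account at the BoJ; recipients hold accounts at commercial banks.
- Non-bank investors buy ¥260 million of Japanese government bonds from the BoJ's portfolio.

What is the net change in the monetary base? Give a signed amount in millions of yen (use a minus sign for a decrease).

BoJ balance sheet:
  Assets:      Securities +¥164M
  Liabilities: Bank reserves +¥1568M, Currency in circulation −¥690M, Government deposits −¥714M
Monetary base = currency + reserves: −¥690M + (+¥1568M) = +¥878 million.

+¥878 million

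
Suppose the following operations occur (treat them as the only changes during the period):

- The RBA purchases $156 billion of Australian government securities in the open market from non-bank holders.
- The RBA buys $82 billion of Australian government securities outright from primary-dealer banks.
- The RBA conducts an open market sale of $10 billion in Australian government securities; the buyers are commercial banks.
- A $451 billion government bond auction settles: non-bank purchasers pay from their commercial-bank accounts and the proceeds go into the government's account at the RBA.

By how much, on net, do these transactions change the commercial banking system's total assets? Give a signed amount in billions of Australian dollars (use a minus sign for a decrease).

RBA balance sheet:
  Assets:      Securities +$228B
  Liabilities: Bank reserves −$223B, Government deposits +$451B
Commercial banking system:
  Assets:      Reserves at CB −$223B, Securities −$72B
  Liabilities: Checkable deposits −$295B
Change in total bank assets = -$295 billion.

-$295 billion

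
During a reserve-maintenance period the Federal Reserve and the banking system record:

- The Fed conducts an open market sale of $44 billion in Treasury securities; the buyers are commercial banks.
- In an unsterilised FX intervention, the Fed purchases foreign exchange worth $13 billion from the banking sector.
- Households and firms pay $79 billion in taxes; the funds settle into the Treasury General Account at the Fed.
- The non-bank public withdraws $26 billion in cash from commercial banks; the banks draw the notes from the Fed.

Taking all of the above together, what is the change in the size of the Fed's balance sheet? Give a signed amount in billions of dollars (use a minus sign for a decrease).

-$31 billion

Fed balance sheet:
  Assets:      Securities −$44B, Foreign assets +$13B
  Liabilities: Bank reserves −$136B, Currency in circulation +$26B, Government deposits +$79B
Change in total Fed assets = -$31 billion.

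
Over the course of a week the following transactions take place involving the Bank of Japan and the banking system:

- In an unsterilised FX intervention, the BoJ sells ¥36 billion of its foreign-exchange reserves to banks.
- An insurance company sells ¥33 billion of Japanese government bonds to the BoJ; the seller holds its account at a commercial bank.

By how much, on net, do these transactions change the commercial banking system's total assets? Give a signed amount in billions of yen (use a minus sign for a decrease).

+¥33 billion

FX sale ¥36 billion: just an asset swap on bank balance sheets → 0.
Asset purchase (from non-banks) ¥33 billion: bank balance sheets expand → +¥33B.
Net: 0 + 33 = +¥33 billion.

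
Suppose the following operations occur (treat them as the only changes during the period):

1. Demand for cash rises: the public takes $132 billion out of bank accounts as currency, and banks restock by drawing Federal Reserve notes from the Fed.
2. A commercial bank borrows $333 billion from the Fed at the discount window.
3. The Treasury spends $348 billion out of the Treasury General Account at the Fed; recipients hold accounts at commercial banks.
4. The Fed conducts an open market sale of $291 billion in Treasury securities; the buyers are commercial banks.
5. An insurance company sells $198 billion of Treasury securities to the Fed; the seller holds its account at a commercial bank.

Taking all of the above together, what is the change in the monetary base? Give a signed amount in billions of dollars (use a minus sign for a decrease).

+$588 billion

Fed balance sheet:
  Assets:      Securities −$93B, Loans to banks +$333B
  Liabilities: Bank reserves +$456B, Currency in circulation +$132B, Government deposits −$348B
Commercial banking system:
  Assets:      Reserves at CB +$456B, Securities +$291B
  Liabilities: Checkable deposits +$414B, Borrowings from CB +$333B
Monetary base = currency + reserves: +$132B + (+$456B) = +$588 billion.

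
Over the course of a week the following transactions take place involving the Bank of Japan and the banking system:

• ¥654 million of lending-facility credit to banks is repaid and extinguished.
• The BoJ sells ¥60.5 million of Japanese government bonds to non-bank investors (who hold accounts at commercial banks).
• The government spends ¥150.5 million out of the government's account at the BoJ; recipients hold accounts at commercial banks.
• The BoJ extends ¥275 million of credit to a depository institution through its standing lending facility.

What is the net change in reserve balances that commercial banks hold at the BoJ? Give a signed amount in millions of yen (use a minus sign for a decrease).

BoJ balance sheet:
  Assets:      Securities −¥60.5M, Loans to banks −¥379M
  Liabilities: Bank reserves −¥289M, Government deposits −¥150.5M
So the change in reserve balances that commercial banks hold at the BoJ is -¥289 million.

-¥289 million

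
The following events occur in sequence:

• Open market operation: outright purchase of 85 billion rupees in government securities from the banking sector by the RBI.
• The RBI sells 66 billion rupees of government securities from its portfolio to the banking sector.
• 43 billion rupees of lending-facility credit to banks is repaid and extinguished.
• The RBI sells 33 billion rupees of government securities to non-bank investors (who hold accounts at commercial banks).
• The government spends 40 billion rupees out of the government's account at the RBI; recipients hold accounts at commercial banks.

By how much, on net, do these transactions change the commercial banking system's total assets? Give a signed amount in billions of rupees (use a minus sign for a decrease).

OMO purchase (from banks) 85 billion rupees: just an asset swap on bank balance sheets → 0.
OMO sale (to banks) 66 billion rupees: just an asset swap on bank balance sheets → 0.
Discount-window repayment 43 billion rupees: bank balance sheets shrink → −43B.
Asset sale (to non-banks) 33 billion rupees: bank balance sheets shrink → −33B.
Government spending 40 billion rupees: bank balance sheets expand → +40B.
Net: 0 + 0 − 43 − 33 + 40 = -36 billion.

-36 billion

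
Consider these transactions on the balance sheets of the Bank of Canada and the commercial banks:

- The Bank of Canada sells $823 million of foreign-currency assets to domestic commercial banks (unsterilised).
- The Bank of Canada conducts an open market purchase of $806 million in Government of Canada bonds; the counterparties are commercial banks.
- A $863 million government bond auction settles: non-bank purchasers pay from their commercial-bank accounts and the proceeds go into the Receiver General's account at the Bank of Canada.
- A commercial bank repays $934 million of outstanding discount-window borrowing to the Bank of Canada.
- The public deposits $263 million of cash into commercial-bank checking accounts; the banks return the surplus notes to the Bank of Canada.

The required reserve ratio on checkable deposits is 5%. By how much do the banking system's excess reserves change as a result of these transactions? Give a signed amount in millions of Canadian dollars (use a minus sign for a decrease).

-$1521 million

FX sale $823 million: reserves −$823M, deposits 0.
OMO purchase (from banks) $806 million: reserves +$806M, deposits 0.
Government account inflow $863 million: reserves −$863M, deposits −$863M.
Discount-window repayment $934 million: reserves −$934M, deposits 0.
Currency deposit $263 million: reserves +$263M, deposits +$263M.
Totals: Δreserves = −$1551M, Δdeposits = −$600M.
Δrequired reserves = 5% × −$600M = −$30M.
Δexcess reserves = Δreserves − Δrequired = −$1551M − (−$30M) = -$1521 million.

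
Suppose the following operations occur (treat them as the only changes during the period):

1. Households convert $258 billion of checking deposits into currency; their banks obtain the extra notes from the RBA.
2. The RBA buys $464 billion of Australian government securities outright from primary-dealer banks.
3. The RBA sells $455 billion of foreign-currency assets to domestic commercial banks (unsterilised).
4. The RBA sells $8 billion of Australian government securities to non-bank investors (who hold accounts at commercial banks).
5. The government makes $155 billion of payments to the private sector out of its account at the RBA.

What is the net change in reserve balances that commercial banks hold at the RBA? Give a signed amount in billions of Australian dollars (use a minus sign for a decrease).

-$102 billion

RBA balance sheet:
  Assets:      Securities +$456B, Foreign assets −$455B
  Liabilities: Bank reserves −$102B, Currency in circulation +$258B, Government deposits −$155B
Commercial banking system:
  Assets:      Reserves at CB −$102B, Securities −$464B, Foreign assets +$455B
  Liabilities: Checkable deposits −$111B
So the change in reserve balances that commercial banks hold at the RBA is -$102 billion.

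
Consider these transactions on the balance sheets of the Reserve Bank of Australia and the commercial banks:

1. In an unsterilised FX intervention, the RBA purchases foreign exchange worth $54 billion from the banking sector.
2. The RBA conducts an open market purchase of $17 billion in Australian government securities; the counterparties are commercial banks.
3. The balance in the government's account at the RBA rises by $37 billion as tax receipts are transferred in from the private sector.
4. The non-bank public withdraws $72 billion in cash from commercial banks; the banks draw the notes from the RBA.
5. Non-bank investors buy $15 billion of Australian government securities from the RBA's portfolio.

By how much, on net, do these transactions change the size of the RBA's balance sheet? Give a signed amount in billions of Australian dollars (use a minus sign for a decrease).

+$56 billion

FX purchase $54 billion: an RBA asset is acquired → +$54B.
OMO purchase (from banks) $17 billion: an RBA asset is acquired → +$17B.
Government account inflow $37 billion: only the composition of liabilities changes → 0.
Currency withdrawal $72 billion: only the composition of liabilities changes → 0.
Asset sale (to non-banks) $15 billion: an RBA asset is shed → −$15B.
Net: 54 + 17 + 0 + 0 − 15 = +$56 billion.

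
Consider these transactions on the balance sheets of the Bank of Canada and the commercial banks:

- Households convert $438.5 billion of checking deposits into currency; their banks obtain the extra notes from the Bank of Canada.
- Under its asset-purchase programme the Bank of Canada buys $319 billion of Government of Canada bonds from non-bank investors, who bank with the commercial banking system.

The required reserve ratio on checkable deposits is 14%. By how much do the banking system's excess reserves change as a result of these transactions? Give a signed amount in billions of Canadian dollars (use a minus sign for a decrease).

-$102.77 billion

Currency withdrawal $438.5 billion: reserves −$438.5B, deposits −$438.5B.
Asset purchase (from non-banks) $319 billion: reserves +$319B, deposits +$319B.
Totals: Δreserves = −$119.5B, Δdeposits = −$119.5B.
Δrequired reserves = 14% × −$119.5B = −$16.73B.
Δexcess reserves = Δreserves − Δrequired = −$119.5B − (−$16.73B) = -$102.77 billion.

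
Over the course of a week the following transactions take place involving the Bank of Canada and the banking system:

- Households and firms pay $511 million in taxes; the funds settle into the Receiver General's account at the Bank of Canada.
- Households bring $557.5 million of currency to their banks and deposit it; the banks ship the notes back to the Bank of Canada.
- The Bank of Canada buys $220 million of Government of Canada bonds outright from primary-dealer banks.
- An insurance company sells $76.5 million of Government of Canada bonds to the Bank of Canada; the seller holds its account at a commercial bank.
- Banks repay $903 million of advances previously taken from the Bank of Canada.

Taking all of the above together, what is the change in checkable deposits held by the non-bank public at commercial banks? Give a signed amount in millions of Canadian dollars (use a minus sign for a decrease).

+$123 million

Government account inflow $511 million: non-bank counterparties' bank balances fall → −$511M.
Currency deposit $557.5 million: non-bank counterparties' bank balances rise → +$557.5M.
OMO purchase (from banks) $220 million: the counterparty is a bank, so public deposits are unchanged → 0.
Asset purchase (from non-banks) $76.5 million: non-bank counterparties' bank balances rise → +$76.5M.
Discount-window repayment $903 million: the counterparty is a bank, so public deposits are unchanged → 0.
Net: −511 + 557.5 + 0 + 76.5 + 0 = +$123 million.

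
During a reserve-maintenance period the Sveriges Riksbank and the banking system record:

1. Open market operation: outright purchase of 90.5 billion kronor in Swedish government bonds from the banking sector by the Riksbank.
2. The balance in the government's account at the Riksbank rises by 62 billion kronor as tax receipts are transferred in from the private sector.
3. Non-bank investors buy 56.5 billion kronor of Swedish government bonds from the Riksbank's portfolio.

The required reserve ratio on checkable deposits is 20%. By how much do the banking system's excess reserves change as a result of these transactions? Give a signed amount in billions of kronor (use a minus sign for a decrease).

-4.3 billion

OMO purchase (from banks) 90.5 billion kronor: reserves +90.5B, deposits 0.
Government account inflow 62 billion kronor: reserves −62B, deposits −62B.
Asset sale (to non-banks) 56.5 billion kronor: reserves −56.5B, deposits −56.5B.
Totals: Δreserves = −28B, Δdeposits = −118.5B.
Δrequired reserves = 20% × −118.5B = −23.7B.
Δexcess reserves = Δreserves − Δrequired = −28B − (−23.7B) = -4.3 billion.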